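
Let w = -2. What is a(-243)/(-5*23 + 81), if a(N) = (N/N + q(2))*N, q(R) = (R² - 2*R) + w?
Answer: -243/34 ≈ -7.1471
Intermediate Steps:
q(R) = -2 + R² - 2*R (q(R) = (R² - 2*R) - 2 = -2 + R² - 2*R)
a(N) = -N (a(N) = (N/N + (-2 + 2² - 2*2))*N = (1 + (-2 + 4 - 4))*N = (1 - 2)*N = -N)
a(-243)/(-5*23 + 81) = (-1*(-243))/(-5*23 + 81) = 243/(-115 + 81) = 243/(-34) = 243*(-1/34) = -243/34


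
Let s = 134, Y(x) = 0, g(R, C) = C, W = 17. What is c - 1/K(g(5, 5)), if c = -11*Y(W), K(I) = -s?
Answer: 1/134 ≈ 0.0074627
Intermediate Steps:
K(I) = -134 (K(I) = -1*134 = -134)
c = 0 (c = -11*0 = 0)
c - 1/K(g(5, 5)) = 0 - 1/(-134) = 0 - 1*(-1/134) = 0 + 1/134 = 1/134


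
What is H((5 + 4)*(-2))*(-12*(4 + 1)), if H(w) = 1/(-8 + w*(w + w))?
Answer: -3/32 ≈ -0.093750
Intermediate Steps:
H(w) = 1/(-8 + 2*w**2) (H(w) = 1/(-8 + w*(2*w)) = 1/(-8 + 2*w**2))
H((5 + 4)*(-2))*(-12*(4 + 1)) = (1/(2*(-4 + ((5 + 4)*(-2))**2)))*(-12*(4 + 1)) = (1/(2*(-4 + (9*(-2))**2)))*(-12*5) = (1/(2*(-4 + (-18)**2)))*(-60) = (1/(2*(-4 + 324)))*(-60) = ((1/2)/320)*(-60) = ((1/2)*(1/320))*(-60) = (1/640)*(-60) = -3/32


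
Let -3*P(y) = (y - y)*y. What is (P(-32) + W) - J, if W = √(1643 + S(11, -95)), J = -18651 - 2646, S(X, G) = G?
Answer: 21297 + 6*√43 ≈ 21336.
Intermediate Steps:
J = -21297
W = 6*√43 (W = √(1643 - 95) = √1548 = 6*√43 ≈ 39.345)
P(y) = 0 (P(y) = -(y - y)*y/3 = -0*y = -⅓*0 = 0)
(P(-32) + W) - J = (0 + 6*√43) - 1*(-21297) = 6*√43 + 21297 = 21297 + 6*√43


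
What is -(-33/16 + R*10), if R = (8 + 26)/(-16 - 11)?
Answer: 6331/432 ≈ 14.655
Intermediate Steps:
R = -34/27 (R = 34/(-27) = 34*(-1/27) = -34/27 ≈ -1.2593)
-(-33/16 + R*10) = -(-33/16 - 34/27*10) = -(-33*1/16 - 340/27) = -(-33/16 - 340/27) = -1*(-6331/432) = 6331/432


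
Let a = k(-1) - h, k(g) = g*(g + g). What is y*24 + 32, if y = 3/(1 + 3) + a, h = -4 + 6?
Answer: 50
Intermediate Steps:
k(g) = 2*g² (k(g) = g*(2*g) = 2*g²)
h = 2
a = 0 (a = 2*(-1)² - 1*2 = 2*1 - 2 = 2 - 2 = 0)
y = ¾ (y = 3/(1 + 3) + 0 = 3/4 + 0 = (¼)*3 + 0 = ¾ + 0 = ¾ ≈ 0.75000)
y*24 + 32 = (¾)*24 + 32 = 18 + 32 = 50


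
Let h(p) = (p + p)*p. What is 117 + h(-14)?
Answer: 509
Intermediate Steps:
h(p) = 2*p**2 (h(p) = (2*p)*p = 2*p**2)
117 + h(-14) = 117 + 2*(-14)**2 = 117 + 2*196 = 117 + 392 = 509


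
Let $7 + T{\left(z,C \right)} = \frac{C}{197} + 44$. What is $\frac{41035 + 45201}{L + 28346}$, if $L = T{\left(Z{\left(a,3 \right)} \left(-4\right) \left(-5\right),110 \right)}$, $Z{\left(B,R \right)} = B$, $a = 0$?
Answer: $\frac{16988492}{5591561} \approx 3.0382$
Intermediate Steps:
$T{\left(z,C \right)} = 37 + \frac{C}{197}$ ($T{\left(z,C \right)} = -7 + \left(\frac{C}{197} + 44\right) = -7 + \left(44 + \frac{C}{197}\right) = 37 + \frac{C}{197}$)
$L = \frac{7399}{197}$ ($L = 37 + \frac{1}{197} \cdot 110 = 37 + \frac{110}{197} = \frac{7399}{197} \approx 37.558$)
$\frac{41035 + 45201}{L + 28346} = \frac{41035 + 45201}{\frac{7399}{197} + 28346} = \frac{86236}{\frac{5591561}{197}} = 86236 \cdot \frac{197}{5591561} = \frac{16988492}{5591561}$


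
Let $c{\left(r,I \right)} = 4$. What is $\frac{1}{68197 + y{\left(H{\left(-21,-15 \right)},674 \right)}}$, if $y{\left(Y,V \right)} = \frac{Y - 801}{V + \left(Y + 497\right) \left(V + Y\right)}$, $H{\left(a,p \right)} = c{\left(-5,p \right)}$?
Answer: $\frac{340352}{23210984547} \approx 1.4663 \cdot 10^{-5}$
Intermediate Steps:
$H{\left(a,p \right)} = 4$
$y{\left(Y,V \right)} = \frac{-801 + Y}{V + \left(497 + Y\right) \left(V + Y\right)}$
$\frac{1}{68197 + y{\left(H{\left(-21,-15 \right)},674 \right)}} = \frac{1}{68197 + \frac{-801 + 4}{4^{2} + 497 \cdot 4 + 498 \cdot 674 + 674 \cdot 4}} = \frac{1}{68197 + \frac{1}{16 + 1988 + 335652 + 2696} \left(-797\right)} = \frac{1}{68197 + \frac{1}{340352} \left(-797\right)} = \frac{1}{68197 - \frac{797}{340352}} = \frac{1}{\frac{23210984547}{340352}} = \frac{340352}{23210984547}$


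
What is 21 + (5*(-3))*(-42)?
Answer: 651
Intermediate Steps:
21 + (5*(-3))*(-42) = 21 - 15*(-42) = 21 + 630 = 651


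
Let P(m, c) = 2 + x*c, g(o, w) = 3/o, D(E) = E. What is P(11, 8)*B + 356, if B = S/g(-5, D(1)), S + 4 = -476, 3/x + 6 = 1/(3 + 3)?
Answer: -9348/7 ≈ -1335.4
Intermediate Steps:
x = -18/35 (x = 3/(-6 + 1/(3 + 3)) = 3/(-6 + 1/6) = 3/(-6 + ⅙) = 3/(-35/6) = 3*(-6/35) = -18/35 ≈ -0.51429)
S = -480 (S = -4 - 476 = -480)
P(m, c) = 2 - 18*c/35
B = 800 (B = -480/(3/(-5)) = -480/(3*(-⅕)) = -480/(-⅗) = -480*(-5/3) = 800)
P(11, 8)*B + 356 = (2 - 18/35*8)*800 + 356 = (2 - 144/35)*800 + 356 = -74/35*800 + 356 = -11840/7 + 356 = -9348/7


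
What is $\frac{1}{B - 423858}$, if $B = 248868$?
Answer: $- \frac{1}{174990} \approx -5.7146 \cdot 10^{-6}$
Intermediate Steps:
$\frac{1}{B - 423858} = \frac{1}{248868 - 423858} = \frac{1}{-174990} = - \frac{1}{174990}$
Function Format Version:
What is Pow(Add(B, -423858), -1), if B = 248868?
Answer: Rational(-1, 174990) ≈ -5.7146e-6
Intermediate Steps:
Pow(Add(B, -423858), -1) = Pow(Add(248868, -423858), -1) = Pow(-174990, -1) = Rational(-1, 174990)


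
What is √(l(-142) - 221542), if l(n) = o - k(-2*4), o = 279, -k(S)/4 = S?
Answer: I*√221295 ≈ 470.42*I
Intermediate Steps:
k(S) = -4*S
l(n) = 247 (l(n) = 279 - (-4)*(-2*4) = 279 - (-4)*(-8) = 279 - 1*32 = 279 - 32 = 247)
√(l(-142) - 221542) = √(247 - 221542) = √(-221295) = I*√221295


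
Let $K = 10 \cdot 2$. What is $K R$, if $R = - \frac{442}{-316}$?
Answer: $\frac{2210}{79} \approx 27.975$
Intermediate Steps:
$K = 20$
$R = \frac{221}{158}$ ($R = \left(-442\right) \left(- \frac{1}{316}\right) = \frac{221}{158} \approx 1.3987$)
$K R = 20 \cdot \frac{221}{158} = \frac{2210}{79}$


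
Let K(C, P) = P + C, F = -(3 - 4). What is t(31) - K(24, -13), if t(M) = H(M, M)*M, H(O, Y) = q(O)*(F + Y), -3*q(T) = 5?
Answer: -4993/3 ≈ -1664.3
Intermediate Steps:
q(T) = -5/3 (q(T) = -⅓*5 = -5/3)
F = 1 (F = -1*(-1) = 1)
H(O, Y) = -5/3 - 5*Y/3 (H(O, Y) = -5*(1 + Y)/3 = -5/3 - 5*Y/3)
t(M) = M*(-5/3 - 5*M/3) (t(M) = (-5/3 - 5*M/3)*M = M*(-5/3 - 5*M/3))
K(C, P) = C + P
t(31) - K(24, -13) = (5/3)*31*(-1 - 1*31) - (24 - 13) = (5/3)*31*(-1 - 31) - 1*11 = (5/3)*31*(-32) - 11 = -4960/3 - 11 = -4993/3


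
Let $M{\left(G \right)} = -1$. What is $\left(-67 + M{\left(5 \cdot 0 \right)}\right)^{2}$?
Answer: $4624$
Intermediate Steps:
$\left(-67 + M{\left(5 \cdot 0 \right)}\right)^{2} = \left(-67 - 1\right)^{2} = \left(-68\right)^{2} = 4624$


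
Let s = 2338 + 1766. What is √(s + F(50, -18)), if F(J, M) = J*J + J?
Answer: √6654 ≈ 81.572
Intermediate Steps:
s = 4104
F(J, M) = J + J² (F(J, M) = J² + J = J + J²)
√(s + F(50, -18)) = √(4104 + 50*(1 + 50)) = √(4104 + 50*51) = √(4104 + 2550) = √6654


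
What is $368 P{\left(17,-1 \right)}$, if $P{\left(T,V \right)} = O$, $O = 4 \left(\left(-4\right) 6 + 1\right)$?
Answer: $-33856$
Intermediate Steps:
$O = -92$ ($O = 4 \left(-24 + 1\right) = 4 \left(-23\right) = -92$)
$P{\left(T,V \right)} = -92$
$368 P{\left(17,-1 \right)} = 368 \left(-92\right) = -33856$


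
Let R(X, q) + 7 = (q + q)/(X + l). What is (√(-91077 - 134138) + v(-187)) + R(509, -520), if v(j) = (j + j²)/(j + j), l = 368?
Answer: -88740/877 + I*√225215 ≈ -101.19 + 474.57*I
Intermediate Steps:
R(X, q) = -7 + 2*q/(368 + X) (R(X, q) = -7 + (q + q)/(X + 368) = -7 + (2*q)/(368 + X) = -7 + 2*q/(368 + X))
v(j) = (j + j²)/(2*j) (v(j) = (j + j²)/((2*j)) = (j + j²)*(1/(2*j)) = (j + j²)/(2*j))
(√(-91077 - 134138) + v(-187)) + R(509, -520) = (√(-91077 - 134138) + (½ + (½)*(-187))) + (-2576 - 7*509 + 2*(-520))/(368 + 509) = (√(-225215) + (½ - 187/2)) + (-2576 - 3563 - 1040)/877 = (I*√225215 - 93) + (1/877)*(-7179) = (-93 + I*√225215) - 7179/877 = -88740/877 + I*√225215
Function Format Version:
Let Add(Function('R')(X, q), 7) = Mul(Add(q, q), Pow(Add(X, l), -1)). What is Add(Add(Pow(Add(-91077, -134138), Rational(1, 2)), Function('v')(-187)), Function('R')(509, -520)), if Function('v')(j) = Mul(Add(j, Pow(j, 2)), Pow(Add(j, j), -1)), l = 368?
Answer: Add(Rational(-88740, 877), Mul(I, Pow(225215, Rational(1, 2)))) ≈ Add(-101.19, Mul(474.57, I))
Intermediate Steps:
Function('R')(X, q) = Add(-7, Mul(2, q, Pow(Add(368, X), -1))) (Function('R')(X, q) = Add(-7, Mul(Add(q, q), Pow(Add(X, 368), -1))) = Add(-7, Mul(Mul(2, q), Pow(Add(368, X), -1))) = Add(-7, Mul(2, q, Pow(Add(368, X), -1))))
Function('v')(j) = Mul(Rational(1, 2), Pow(j, -1), Add(j, Pow(j, 2))) (Function('v')(j) = Mul(Add(j, Pow(j, 2)), Pow(Mul(2, j), -1)) = Mul(Add(j, Pow(j, 2)), Mul(Rational(1, 2), Pow(j, -1))) = Mul(Rational(1, 2), Pow(j, -1), Add(j, Pow(j, 2))))
Add(Add(Pow(Add(-91077, -134138), Rational(1, 2)), Function('v')(-187)), Function('R')(509, -520)) = Add(Add(Pow(Add(-91077, -134138), Rational(1, 2)), Add(Rational(1, 2), Mul(Rational(1, 2), -187))), Mul(Pow(Add(368, 509), -1), Add(-2576, Mul(-7, 509), Mul(2, -520)))) = Add(Add(Pow(-225215, Rational(1, 2)), Add(Rational(1, 2), Rational(-187, 2))), Mul(Pow(877, -1), Add(-2576, -3563, -1040))) = Add(Add(Mul(I, Pow(225215, Rational(1, 2))), -93), Mul(Rational(1, 877), -7179)) = Add(Add(-93, Mul(I, Pow(225215, Rational(1, 2)))), Rational(-7179, 877)) = Add(Rational(-88740, 877), Mul(I, Pow(225215, Rational(1, 2))))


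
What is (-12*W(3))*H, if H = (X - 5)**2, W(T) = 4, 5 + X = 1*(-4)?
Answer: -9408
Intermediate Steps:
X = -9 (X = -5 + 1*(-4) = -5 - 4 = -9)
H = 196 (H = (-9 - 5)**2 = (-14)**2 = 196)
(-12*W(3))*H = -12*4*196 = -48*196 = -9408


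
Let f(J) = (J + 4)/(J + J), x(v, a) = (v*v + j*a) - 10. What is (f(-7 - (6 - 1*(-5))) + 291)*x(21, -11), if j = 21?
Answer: 524500/9 ≈ 58278.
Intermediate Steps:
x(v, a) = -10 + v² + 21*a (x(v, a) = (v*v + 21*a) - 10 = (v² + 21*a) - 10 = -10 + v² + 21*a)
f(J) = (4 + J)/(2*J) (f(J) = (4 + J)/((2*J)) = (4 + J)*(1/(2*J)) = (4 + J)/(2*J))
(f(-7 - (6 - 1*(-5))) + 291)*x(21, -11) = ((4 + (-7 - (6 - 1*(-5))))/(2*(-7 - (6 - 1*(-5)))) + 291)*(-10 + 21² + 21*(-11)) = ((4 + (-7 - (6 + 5)))/(2*(-7 - (6 + 5))) + 291)*(-10 + 441 - 231) = ((4 + (-7 - 1*11))/(2*(-7 - 1*11)) + 291)*200 = ((4 + (-7 - 11))/(2*(-7 - 11)) + 291)*200 = ((½)*(4 - 18)/(-18) + 291)*200 = ((½)*(-1/18)*(-14) + 291)*200 = (7/18 + 291)*200 = (5245/18)*200 = 524500/9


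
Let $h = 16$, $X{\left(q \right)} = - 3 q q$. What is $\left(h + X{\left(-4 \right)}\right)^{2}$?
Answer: $1024$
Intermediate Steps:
$X{\left(q \right)} = - 3 q^{2}$
$\left(h + X{\left(-4 \right)}\right)^{2} = \left(16 - 3 \left(-4\right)^{2}\right)^{2} = \left(16 - 48\right)^{2} = \left(-32\right)^{2} = 1024$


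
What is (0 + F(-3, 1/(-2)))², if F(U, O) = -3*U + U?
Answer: 36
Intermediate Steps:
F(U, O) = -2*U
(0 + F(-3, 1/(-2)))² = (0 - 2*(-3))² = (0 + 6)² = 6² = 36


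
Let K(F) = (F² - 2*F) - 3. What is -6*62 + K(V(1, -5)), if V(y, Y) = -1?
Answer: -372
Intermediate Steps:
K(F) = -3 + F² - 2*F
-6*62 + K(V(1, -5)) = -6*62 + (-3 + (-1)² - 2*(-1)) = -372 + (-3 + 1 + 2) = -372 + 0 = -372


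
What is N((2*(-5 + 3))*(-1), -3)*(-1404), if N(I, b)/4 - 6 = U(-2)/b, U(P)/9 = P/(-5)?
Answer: -134784/5 ≈ -26957.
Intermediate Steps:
U(P) = -9*P/5 (U(P) = 9*(P/(-5)) = 9*(P*(-⅕)) = 9*(-P/5) = -9*P/5)
N(I, b) = 24 + 72/(5*b) (N(I, b) = 24 + 4*((-9/5*(-2))/b) = 24 + 4*(18/(5*b)) = 24 + 72/(5*b))
N((2*(-5 + 3))*(-1), -3)*(-1404) = (24 + (72/5)/(-3))*(-1404) = (24 + (72/5)*(-⅓))*(-1404) = (24 - 24/5)*(-1404) = (96/5)*(-1404) = -134784/5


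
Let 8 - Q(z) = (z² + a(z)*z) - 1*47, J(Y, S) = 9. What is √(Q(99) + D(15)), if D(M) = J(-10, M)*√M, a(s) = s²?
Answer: √(-980045 + 9*√15) ≈ 989.96*I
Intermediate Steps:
D(M) = 9*√M
Q(z) = 55 - z² - z³ (Q(z) = 8 - ((z² + z²*z) - 1*47) = 8 - ((z² + z³) - 47) = 8 - (-47 + z² + z³) = 8 + (47 - z² - z³) = 55 - z² - z³)
√(Q(99) + D(15)) = √((55 - 1*99² - 1*99³) + 9*√15) = √((55 - 1*9801 - 1*970299) + 9*√15) = √((55 - 9801 - 970299) + 9*√15) = √(-980045 + 9*√15)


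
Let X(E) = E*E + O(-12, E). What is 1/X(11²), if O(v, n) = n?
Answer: 1/14762 ≈ 6.7741e-5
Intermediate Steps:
X(E) = E + E² (X(E) = E*E + E = E² + E = E + E²)
1/X(11²) = 1/(11²*(1 + 11²)) = 1/(121*(1 + 121)) = 1/(121*122) = 1/14762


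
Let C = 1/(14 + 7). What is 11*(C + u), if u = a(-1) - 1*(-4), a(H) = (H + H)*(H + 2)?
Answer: 473/21 ≈ 22.524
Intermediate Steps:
a(H) = 2*H*(2 + H) (a(H) = (2*H)*(2 + H) = 2*H*(2 + H))
C = 1/21 ≈ 0.047619
u = 2 (u = 2*(-1)*(2 - 1) - 1*(-4) = 2*(-1)*1 + 4 = -2 + 4 = 2)
11*(C + u) = 11*(1/21 + 2) = 11*(43/21) = 473/21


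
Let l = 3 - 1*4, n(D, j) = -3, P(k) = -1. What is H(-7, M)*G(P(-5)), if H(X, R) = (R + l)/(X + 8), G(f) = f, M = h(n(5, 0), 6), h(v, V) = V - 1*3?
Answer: -2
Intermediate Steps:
h(v, V) = -3 + V (h(v, V) = V - 3 = -3 + V)
l = -1 (l = 3 - 4 = -1)
M = 3 (M = -3 + 6 = 3)
H(X, R) = (-1 + R)/(8 + X) (H(X, R) = (R - 1)/(X + 8) = (-1 + R)/(8 + X))
H(-7, M)*G(P(-5)) = ((-1 + 3)/(8 - 7))*(-1) = (2/1)*(-1) = (1*2)*(-1) = 2*(-1) = -2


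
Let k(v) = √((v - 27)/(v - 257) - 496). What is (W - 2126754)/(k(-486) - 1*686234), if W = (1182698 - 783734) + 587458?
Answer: 581423200138184/349891407715723 + 1140332*I*√273435145/349891407715723 ≈ 1.6617 + 5.3892e-5*I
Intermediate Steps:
k(v) = √(-496 + (-27 + v)/(-257 + v)) (k(v) = √((-27 + v)/(-257 + v) - 496) = √(-496 + (-27 + v)/(-257 + v)))
W = 986422 (W = 398964 + 587458 = 986422)
(W - 2126754)/(k(-486) - 1*686234) = (986422 - 2126754)/(√5*√((25489 - 99*(-486))/(-257 - 486)) - 1*686234) = -1140332/(√5*√((25489 + 48114)/(-743)) - 686234) = -1140332/(√5*√(-1/743*73603) - 686234) = -1140332/(√5*√(-73603/743) - 686234) = -1140332/(√5*(I*√54687029/743) - 686234) = -1140332/(I*√273435145/743 - 686234) = -1140332/(-686234 + I*√273435145/743)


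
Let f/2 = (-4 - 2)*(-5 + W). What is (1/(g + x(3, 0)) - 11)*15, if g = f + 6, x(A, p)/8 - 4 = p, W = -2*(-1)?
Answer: -12195/74 ≈ -164.80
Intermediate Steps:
W = 2
x(A, p) = 32 + 8*p
f = 36 (f = 2*((-4 - 2)*(-5 + 2)) = 2*(-6*(-3)) = 2*18 = 36)
g = 42 (g = 36 + 6 = 42)
(1/(g + x(3, 0)) - 11)*15 = (1/(42 + (32 + 8*0)) - 11)*15 = (1/(42 + (32 + 0)) - 11)*15 = (1/(42 + 32) - 11)*15 = (1/74 - 11)*15 = -813/74*15 = -12195/74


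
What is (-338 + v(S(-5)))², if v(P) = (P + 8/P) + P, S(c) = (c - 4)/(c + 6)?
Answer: 10316944/81 ≈ 1.2737e+5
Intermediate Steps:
S(c) = (-4 + c)/(6 + c)
v(P) = 2*P + 8/P
(-338 + v(S(-5)))² = (-338 + (2*((-4 - 5)/(6 - 5)) + 8/(((-4 - 5)/(6 - 5)))))² = (-338 + (2*(-9/1) + 8/((-9/1))))² = (-338 + (2*(1*(-9)) + 8/((1*(-9)))))² = (-338 + (2*(-9) + 8/(-9)))² = (-338 + (-18 + 8*(-⅑)))² = (-338 + (-18 - 8/9))² = (-338 - 170/9)² = (-3212/9)² = 10316944/81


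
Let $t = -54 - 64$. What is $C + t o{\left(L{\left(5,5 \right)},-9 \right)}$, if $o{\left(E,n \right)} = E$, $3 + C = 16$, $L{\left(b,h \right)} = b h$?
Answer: $-2937$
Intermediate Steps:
$t = -118$
$C = 13$ ($C = -3 + 16 = 13$)
$C + t o{\left(L{\left(5,5 \right)},-9 \right)} = 13 - 118 \cdot 5 \cdot 5 = 13 - 2950 = -2937$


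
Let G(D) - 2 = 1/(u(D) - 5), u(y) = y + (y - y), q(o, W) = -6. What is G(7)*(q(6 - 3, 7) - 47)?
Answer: -265/2 ≈ -132.50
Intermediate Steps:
u(y) = y (u(y) = y + 0 = y)
G(D) = 2 + 1/(-5 + D) (G(D) = 2 + 1/(D - 5) = 2 + 1/(-5 + D))
G(7)*(q(6 - 3, 7) - 47) = ((-9 + 2*7)/(-5 + 7))*(-6 - 47) = ((-9 + 14)/2)*(-53) = ((½)*5)*(-53) = (5/2)*(-53) = -265/2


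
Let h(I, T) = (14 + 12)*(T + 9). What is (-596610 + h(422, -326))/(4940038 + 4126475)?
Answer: -604852/9066513 ≈ -0.066713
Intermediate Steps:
h(I, T) = 234 + 26*T (h(I, T) = 26*(9 + T) = 234 + 26*T)
(-596610 + h(422, -326))/(4940038 + 4126475) = (-596610 + (234 + 26*(-326)))/(4940038 + 4126475) = (-596610 + (234 - 8476))/9066513 = (-596610 - 8242)*(1/9066513) = -604852*1/9066513 = -604852/9066513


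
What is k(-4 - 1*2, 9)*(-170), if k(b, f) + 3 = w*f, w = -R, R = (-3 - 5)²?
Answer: 98430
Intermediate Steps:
R = 64 (R = (-8)² = 64)
w = -64 (w = -1*64 = -64)
k(b, f) = -3 - 64*f
k(-4 - 1*2, 9)*(-170) = (-3 - 64*9)*(-170) = (-3 - 576)*(-170) = -579*(-170) = 98430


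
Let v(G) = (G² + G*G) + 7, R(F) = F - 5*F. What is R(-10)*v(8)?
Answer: 5400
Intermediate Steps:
R(F) = -4*F
v(G) = 7 + 2*G² (v(G) = (G² + G²) + 7 = 2*G² + 7 = 7 + 2*G²)
R(-10)*v(8) = (-4*(-10))*(7 + 2*8²) = 40*(7 + 2*64) = 40*(7 + 128) = 40*135 = 5400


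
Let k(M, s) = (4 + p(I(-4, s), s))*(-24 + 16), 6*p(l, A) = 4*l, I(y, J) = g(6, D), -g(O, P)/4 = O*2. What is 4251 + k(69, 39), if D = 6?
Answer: 4475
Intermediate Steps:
g(O, P) = -8*O (g(O, P) = -4*O*2 = -8*O)
I(y, J) = -48 (I(y, J) = -8*6 = -48)
p(l, A) = 2*l/3 (p(l, A) = (4*l)/6 = 2*l/3)
k(M, s) = 224 (k(M, s) = (4 + (⅔)*(-48))*(-24 + 16) = (4 - 32)*(-8) = -28*(-8) = 224)
4251 + k(69, 39) = 4251 + 224 = 4475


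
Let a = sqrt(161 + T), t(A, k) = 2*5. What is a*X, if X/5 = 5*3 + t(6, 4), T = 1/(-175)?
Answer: 25*sqrt(197218)/7 ≈ 1586.0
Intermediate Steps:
T = -1/175 ≈ -0.0057143
t(A, k) = 10
a = sqrt(197218)/35 (a = sqrt(161 - 1/175) = sqrt(28174/175) = sqrt(197218)/35 ≈ 12.688)
X = 125 (X = 5*(5*3 + 10) = 5*(15 + 10) = 5*25 = 125)
a*X = (sqrt(197218)/35)*125 = 25*sqrt(197218)/7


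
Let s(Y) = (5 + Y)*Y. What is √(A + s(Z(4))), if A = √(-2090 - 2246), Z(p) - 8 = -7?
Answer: √(6 + 4*I*√271) ≈ 6.005 + 5.4827*I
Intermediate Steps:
Z(p) = 1 (Z(p) = 8 - 7 = 1)
s(Y) = Y*(5 + Y)
A = 4*I*√271 (A = √(-4336) = 4*I*√271 ≈ 65.848*I)
√(A + s(Z(4))) = √(4*I*√271 + 1*(5 + 1)) = √(4*I*√271 + 1*6) = √(4*I*√271 + 6) = √(6 + 4*I*√271)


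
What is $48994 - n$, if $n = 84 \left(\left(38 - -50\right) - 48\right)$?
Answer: $45634$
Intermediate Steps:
$n = 3360$ ($n = 84 \left(\left(38 + 50\right) - 48\right) = 84 \left(88 - 48\right) = 84 \cdot 40 = 3360$)
$48994 - n = 48994 - 3360 = 45634$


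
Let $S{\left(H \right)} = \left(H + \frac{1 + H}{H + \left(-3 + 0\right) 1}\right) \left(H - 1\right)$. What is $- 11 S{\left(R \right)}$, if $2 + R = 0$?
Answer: $- \frac{297}{5} \approx -59.4$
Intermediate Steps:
$R = -2$ ($R = -2 + 0 = -2$)
$S{\left(H \right)} = \left(-1 + H\right) \left(H + \frac{1 + H}{-3 + H}\right)$ ($S{\left(H \right)} = \left(H + \frac{1 + H}{H - 3}\right) \left(-1 + H\right) = \left(H + \frac{1 + H}{-3 + H}\right) \left(-1 + H\right) = \left(-1 + H\right) \left(H + \frac{1 + H}{-3 + H}\right)$)
$- 11 S{\left(R \right)} = - 11 \frac{-1 + \left(-2\right)^{3} - 3 \left(-2\right)^{2} + 3 \left(-2\right)}{-3 - 2} = - 11 \frac{-1 - 8 - 12 - 6}{-5} = - 11 \left(- \frac{-1 - 8 - 12 - 6}{5}\right) = - 11 \left(\left(- \frac{1}{5}\right) \left(-27\right)\right) = \left(-11\right) \frac{27}{5} = - \frac{297}{5}$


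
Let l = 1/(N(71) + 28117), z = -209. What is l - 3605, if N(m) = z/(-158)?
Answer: -16015915317/4442695 ≈ -3605.0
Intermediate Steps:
N(m) = 209/158 (N(m) = -209/(-158) = -209*(-1/158) = 209/158)
l = 158/4442695 (l = 1/(209/158 + 28117) = 1/(4442695/158) = 158/4442695 ≈ 3.5564e-5)
l - 3605 = 158/4442695 - 3605 = -16015915317/4442695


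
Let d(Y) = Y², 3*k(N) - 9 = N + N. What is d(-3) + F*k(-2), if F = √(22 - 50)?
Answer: 9 + 10*I*√7/3 ≈ 9.0 + 8.8192*I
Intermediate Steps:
F = 2*I*√7 (F = √(-28) = 2*I*√7 ≈ 5.2915*I)
k(N) = 3 + 2*N/3 (k(N) = 3 + (N + N)/3 = 3 + (2*N)/3 = 3 + 2*N/3)
d(-3) + F*k(-2) = (-3)² + (2*I*√7)*(3 + (⅔)*(-2)) = 9 + (2*I*√7)*(3 - 4/3) = 9 + (2*I*√7)*(5/3) = 9 + 10*I*√7/3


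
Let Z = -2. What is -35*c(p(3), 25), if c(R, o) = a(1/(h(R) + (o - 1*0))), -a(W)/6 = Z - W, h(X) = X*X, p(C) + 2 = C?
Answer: -5565/13 ≈ -428.08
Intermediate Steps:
p(C) = -2 + C
h(X) = X²
a(W) = 12 + 6*W (a(W) = -6*(-2 - W) = 12 + 6*W)
c(R, o) = 12 + 6/(o + R²) (c(R, o) = 12 + 6/(R² + (o - 1*0)) = 12 + 6/(R² + (o + 0)) = 12 + 6/(R² + o) = 12 + 6/(o + R²))
-35*c(p(3), 25) = -35*(12 + 6/(25 + (-2 + 3)²)) = -35*(12 + 6/(25 + 1²)) = -35*(12 + 6/(25 + 1)) = -35*(12 + 6/26) = -35*(12 + 6*(1/26)) = -35*(12 + 3/13) = -35*159/13 = -5565/13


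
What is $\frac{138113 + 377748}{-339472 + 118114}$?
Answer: $- \frac{515861}{221358} \approx -2.3304$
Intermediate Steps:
$\frac{138113 + 377748}{-339472 + 118114} = \frac{515861}{-221358} = 515861 \left(- \frac{1}{221358}\right) = - \frac{515861}{221358}$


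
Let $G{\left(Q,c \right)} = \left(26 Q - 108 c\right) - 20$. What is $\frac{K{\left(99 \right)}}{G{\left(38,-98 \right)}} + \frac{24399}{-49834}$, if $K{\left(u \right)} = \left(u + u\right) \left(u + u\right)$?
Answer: $\frac{208979361}{71960296} \approx 2.9041$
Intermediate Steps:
$K{\left(u \right)} = 4 u^{2}$ ($K{\left(u \right)} = 2 u 2 u = 4 u^{2}$)
$G{\left(Q,c \right)} = -20 - 108 c + 26 Q$ ($G{\left(Q,c \right)} = \left(- 108 c + 26 Q\right) - 20 = -20 - 108 c + 26 Q$)
$\frac{K{\left(99 \right)}}{G{\left(38,-98 \right)}} + \frac{24399}{-49834} = \frac{4 \cdot 99^{2}}{-20 - -10584 + 26 \cdot 38} + \frac{24399}{-49834} = \frac{4 \cdot 9801}{-20 + 10584 + 988} + 24399 \left(- \frac{1}{49834}\right) = \frac{39204}{11552} - \frac{24399}{49834} = 39204 \cdot \frac{1}{11552} - \frac{24399}{49834} = \frac{9801}{2888} - \frac{24399}{49834} = \frac{208979361}{71960296}$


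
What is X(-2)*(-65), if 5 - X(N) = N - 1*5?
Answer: -780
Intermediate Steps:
X(N) = 10 - N (X(N) = 5 - (N - 1*5) = 5 - (N - 5) = 5 - (-5 + N) = 5 + (5 - N) = 10 - N)
X(-2)*(-65) = (10 - 1*(-2))*(-65) = (10 + 2)*(-65) = 12*(-65) = -780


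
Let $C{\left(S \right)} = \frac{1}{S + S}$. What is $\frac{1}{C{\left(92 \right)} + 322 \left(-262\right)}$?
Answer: $- \frac{184}{15522975} \approx -1.1853 \cdot 10^{-5}$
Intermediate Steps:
$C{\left(S \right)} = \frac{1}{2 S}$
$\frac{1}{C{\left(92 \right)} + 322 \left(-262\right)} = \frac{1}{\frac{1}{2 \cdot 92} + 322 \left(-262\right)} = \frac{1}{\frac{1}{2} \cdot \frac{1}{92} - 84364} = \frac{1}{\frac{1}{184} - 84364} = \frac{1}{- \frac{15522975}{184}} = - \frac{184}{15522975}$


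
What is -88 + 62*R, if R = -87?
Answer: -5482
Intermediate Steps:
-88 + 62*R = -88 + 62*(-87) = -88 - 5394 = -5482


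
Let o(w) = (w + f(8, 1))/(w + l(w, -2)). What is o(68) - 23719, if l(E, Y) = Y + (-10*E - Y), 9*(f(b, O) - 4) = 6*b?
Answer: -10887079/459 ≈ -23719.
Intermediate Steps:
f(b, O) = 4 + 2*b/3 (f(b, O) = 4 + (6*b)/9 = 4 + 2*b/3)
l(E, Y) = -10*E (l(E, Y) = Y + (-Y - 10*E) = -10*E)
o(w) = -(28/3 + w)/(9*w) (o(w) = (w + (4 + (⅔)*8))/(w - 10*w) = (w + (4 + 16/3))/((-9*w)) = (w + 28/3)*(-1/(9*w)) = (28/3 + w)*(-1/(9*w)) = -(28/3 + w)/(9*w))
o(68) - 23719 = (1/27)*(-28 - 3*68)/68 - 23719 = (1/27)*(1/68)*(-28 - 204) - 23719 = (1/27)*(1/68)*(-232) - 23719 = -58/459 - 23719 = -10887079/459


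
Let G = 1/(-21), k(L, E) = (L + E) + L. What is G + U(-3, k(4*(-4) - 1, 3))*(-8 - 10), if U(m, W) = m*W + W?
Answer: -23437/21 ≈ -1116.0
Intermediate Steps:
k(L, E) = E + 2*L (k(L, E) = (E + L) + L = E + 2*L)
U(m, W) = W + W*m (U(m, W) = W*m + W = W + W*m)
G = -1/21 ≈ -0.047619
G + U(-3, k(4*(-4) - 1, 3))*(-8 - 10) = -1/21 + ((3 + 2*(4*(-4) - 1))*(1 - 3))*(-8 - 10) = -1/21 + ((3 + 2*(-16 - 1))*(-2))*(-18) = -1/21 + ((3 + 2*(-17))*(-2))*(-18) = -1/21 + ((3 - 34)*(-2))*(-18) = -1/21 - 31*(-2)*(-18) = -1/21 + 62*(-18) = -1/21 - 1116 = -23437/21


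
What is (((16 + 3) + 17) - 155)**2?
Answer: 14161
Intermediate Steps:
(((16 + 3) + 17) - 155)**2 = ((19 + 17) - 155)**2 = (36 - 155)**2 = (-119)**2 = 14161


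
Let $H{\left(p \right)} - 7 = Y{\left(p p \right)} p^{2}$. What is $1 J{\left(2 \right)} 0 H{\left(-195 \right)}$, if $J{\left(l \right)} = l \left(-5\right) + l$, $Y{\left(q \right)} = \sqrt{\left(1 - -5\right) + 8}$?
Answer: $0$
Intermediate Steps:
$Y{\left(q \right)} = \sqrt{14}$ ($Y{\left(q \right)} = \sqrt{\left(1 + 5\right) + 8} = \sqrt{6 + 8} = \sqrt{14}$)
$J{\left(l \right)} = - 4 l$ ($J{\left(l \right)} = - 5 l + l = - 4 l$)
$H{\left(p \right)} = 7 + \sqrt{14} p^{2}$
$1 J{\left(2 \right)} 0 H{\left(-195 \right)} = 1 \left(\left(-4\right) 2\right) 0 \left(7 + \sqrt{14} \left(-195\right)^{2}\right) = 1 \left(-8\right) 0 \left(7 + \sqrt{14} \cdot 38025\right) = \left(-8\right) 0 \left(7 + 38025 \sqrt{14}\right) = 0 \left(7 + 38025 \sqrt{14}\right) = 0$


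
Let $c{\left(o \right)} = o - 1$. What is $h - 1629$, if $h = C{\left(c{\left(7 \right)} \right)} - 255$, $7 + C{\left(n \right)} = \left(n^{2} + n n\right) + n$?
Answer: $-1813$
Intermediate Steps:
$c{\left(o \right)} = -1 + o$
$C{\left(n \right)} = -7 + n + 2 n^{2}$ ($C{\left(n \right)} = -7 + \left(\left(n^{2} + n n\right) + n\right) = -7 + \left(\left(n^{2} + n^{2}\right) + n\right) = -7 + \left(2 n^{2} + n\right) = -7 + \left(n + 2 n^{2}\right) = -7 + n + 2 n^{2}$)
$h = -184$ ($h = \left(-7 + \left(-1 + 7\right) + 2 \left(-1 + 7\right)^{2}\right) - 255 = \left(-7 + 6 + 2 \cdot 6^{2}\right) - 255 = \left(-7 + 6 + 2 \cdot 36\right) - 255 = \left(-7 + 6 + 72\right) - 255 = 71 - 255 = -184$)
$h - 1629 = -184 - 1629 = -1813$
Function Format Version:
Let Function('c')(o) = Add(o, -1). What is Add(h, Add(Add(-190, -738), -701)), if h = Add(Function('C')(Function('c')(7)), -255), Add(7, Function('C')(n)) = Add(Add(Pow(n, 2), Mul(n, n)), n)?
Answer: -1813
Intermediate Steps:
Function('c')(o) = Add(-1, o)
Function('C')(n) = Add(-7, n, Mul(2, Pow(n, 2))) (Function('C')(n) = Add(-7, Add(Add(Pow(n, 2), Mul(n, n)), n)) = Add(-7, Add(Add(Pow(n, 2), Pow(n, 2)), n)) = Add(-7, Add(Mul(2, Pow(n, 2)), n)) = Add(-7, Add(n, Mul(2, Pow(n, 2)))) = Add(-7, n, Mul(2, Pow(n, 2))))
h = -184 (h = Add(Add(-7, Add(-1, 7), Mul(2, Pow(Add(-1, 7), 2))), -255) = Add(Add(-7, 6, Mul(2, Pow(6, 2))), -255) = Add(Add(-7, 6, Mul(2, 36)), -255) = Add(Add(-7, 6, 72), -255) = Add(71, -255) = -184)
Add(h, Add(Add(-190, -738), -701)) = Add(-184, Add(Add(-190, -738), -701)) = Add(-184, Add(-928, -701)) = Add(-184, -1629) = -1813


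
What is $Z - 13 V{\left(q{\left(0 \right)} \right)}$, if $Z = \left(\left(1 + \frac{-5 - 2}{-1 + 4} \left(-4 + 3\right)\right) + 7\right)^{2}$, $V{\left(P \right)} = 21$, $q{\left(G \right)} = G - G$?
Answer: $- \frac{1496}{9} \approx -166.22$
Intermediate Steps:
$q{\left(G \right)} = 0$
$Z = \frac{961}{9}$ ($Z = \left(\left(1 + - \frac{7}{3} \left(-1\right)\right) + 7\right)^{2} = \left(\left(1 + \left(-7\right) \frac{1}{3} \left(-1\right)\right) + 7\right)^{2} = \left(\left(1 - - \frac{7}{3}\right) + 7\right)^{2} = \left(\left(1 + \frac{7}{3}\right) + 7\right)^{2} = \left(\frac{10}{3} + 7\right)^{2} = \left(\frac{31}{3}\right)^{2} = \frac{961}{9} \approx 106.78$)
$Z - 13 V{\left(q{\left(0 \right)} \right)} = \frac{961}{9} - 273 = - \frac{1496}{9}$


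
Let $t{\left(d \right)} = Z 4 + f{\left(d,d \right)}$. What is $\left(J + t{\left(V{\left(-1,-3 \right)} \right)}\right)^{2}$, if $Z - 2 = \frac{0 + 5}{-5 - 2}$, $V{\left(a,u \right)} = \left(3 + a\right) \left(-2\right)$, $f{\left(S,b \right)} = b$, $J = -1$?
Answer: $\frac{1}{49} \approx 0.020408$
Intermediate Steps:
$V{\left(a,u \right)} = -6 - 2 a$
$Z = \frac{9}{7}$ ($Z = 2 + \frac{0 + 5}{-5 - 2} = 2 + \frac{5}{-7} = 2 + 5 \left(- \frac{1}{7}\right) = 2 - \frac{5}{7} = \frac{9}{7} \approx 1.2857$)
$t{\left(d \right)} = \frac{36}{7} + d$ ($t{\left(d \right)} = \frac{9}{7} \cdot 4 + d = \frac{36}{7} + d$)
$\left(J + t{\left(V{\left(-1,-3 \right)} \right)}\right)^{2} = \left(-1 + \left(\frac{36}{7} - 4\right)\right)^{2} = \left(-1 + \frac{8}{7}\right)^{2} = \left(\frac{1}{7}\right)^{2} = \frac{1}{49}$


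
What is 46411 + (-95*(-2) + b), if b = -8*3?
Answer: 46577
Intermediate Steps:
b = -24
46411 + (-95*(-2) + b) = 46411 + (-95*(-2) - 24) = 46411 + (190 - 24) = 46411 + 166 = 46577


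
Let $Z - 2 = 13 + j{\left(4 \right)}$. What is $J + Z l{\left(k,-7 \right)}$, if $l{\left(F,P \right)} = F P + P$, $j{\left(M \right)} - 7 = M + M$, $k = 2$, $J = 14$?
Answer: $-616$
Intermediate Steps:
$j{\left(M \right)} = 7 + 2 M$ ($j{\left(M \right)} = 7 + \left(M + M\right) = 7 + 2 M$)
$l{\left(F,P \right)} = P + F P$
$Z = 30$ ($Z = 2 + \left(13 + \left(7 + 2 \cdot 4\right)\right) = 2 + \left(13 + \left(7 + 8\right)\right) = 2 + \left(13 + 15\right) = 2 + 28 = 30$)
$J + Z l{\left(k,-7 \right)} = 14 + 30 \left(- 7 \left(1 + 2\right)\right) = 14 + 30 \left(\left(-7\right) 3\right) = 14 + 30 \left(-21\right) = 14 - 630 = -616$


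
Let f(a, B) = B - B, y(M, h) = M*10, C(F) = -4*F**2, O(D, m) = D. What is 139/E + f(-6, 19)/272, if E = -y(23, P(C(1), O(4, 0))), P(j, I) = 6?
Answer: -139/230 ≈ -0.60435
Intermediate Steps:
y(M, h) = 10*M
f(a, B) = 0
E = -230 (E = -10*23 = -1*230 = -230)
139/E + f(-6, 19)/272 = 139/(-230) + 0/272 = 139*(-1/230) + 0*(1/272) = -139/230 + 0 = -139/230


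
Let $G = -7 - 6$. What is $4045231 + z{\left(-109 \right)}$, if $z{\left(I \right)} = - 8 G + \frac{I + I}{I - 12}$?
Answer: $\frac{489485753}{121} \approx 4.0453 \cdot 10^{6}$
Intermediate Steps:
$G = -13$
$z{\left(I \right)} = 104 + \frac{2 I}{-12 + I}$ ($z{\left(I \right)} = \left(-8\right) \left(-13\right) + \frac{I + I}{I - 12} = 104 + \frac{2 I}{-12 + I}$)
$4045231 + z{\left(-109 \right)} = 4045231 + \frac{2 \left(-624 + 53 \left(-109\right)\right)}{-12 - 109} = 4045231 + \frac{2 \left(-624 - 5777\right)}{-121} = 4045231 + 2 \left(- \frac{1}{121}\right) \left(-6401\right) = 4045231 + \frac{12802}{121} = \frac{489485753}{121}$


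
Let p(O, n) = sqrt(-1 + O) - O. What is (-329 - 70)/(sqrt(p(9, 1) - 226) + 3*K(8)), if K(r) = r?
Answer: -399/(24 + I*sqrt(235 - 2*sqrt(2))) ≈ -11.849 + 7.5227*I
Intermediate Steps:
(-329 - 70)/(sqrt(p(9, 1) - 226) + 3*K(8)) = (-329 - 70)/(sqrt((sqrt(-1 + 9) - 1*9) - 226) + 3*8) = -399/(sqrt((sqrt(8) - 9) - 226) + 24) = -399/(sqrt((2*sqrt(2) - 9) - 226) + 24) = -399/(sqrt((-9 + 2*sqrt(2)) - 226) + 24) = -399/(sqrt(-235 + 2*sqrt(2)) + 24) = -399/(24 + sqrt(-235 + 2*sqrt(2)))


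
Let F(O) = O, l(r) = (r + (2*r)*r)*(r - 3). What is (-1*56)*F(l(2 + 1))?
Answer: 0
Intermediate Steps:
l(r) = (-3 + r)*(r + 2*r²) (l(r) = (r + 2*r²)*(-3 + r) = (-3 + r)*(r + 2*r²))
(-1*56)*F(l(2 + 1)) = (-1*56)*((2 + 1)*(-3 - 5*(2 + 1) + 2*(2 + 1)²)) = -168*(-3 - 5*3 + 2*3²) = -168*(-3 - 15 + 2*9) = -168*(-3 - 15 + 18) = -168*0 = -56*0 = 0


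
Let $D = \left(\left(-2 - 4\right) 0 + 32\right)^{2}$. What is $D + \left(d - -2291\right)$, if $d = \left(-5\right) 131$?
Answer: $2660$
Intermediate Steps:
$d = -655$
$D = 1024$ ($D = \left(\left(-6\right) 0 + 32\right)^{2} = \left(0 + 32\right)^{2} = 32^{2} = 1024$)
$D + \left(d - -2291\right) = 1024 - -1636 = 1024 + \left(-655 + 2291\right) = 1024 + 1636 = 2660$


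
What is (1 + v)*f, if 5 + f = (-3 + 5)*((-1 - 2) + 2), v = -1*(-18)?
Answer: -133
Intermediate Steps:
v = 18
f = -7 (f = -5 + (-3 + 5)*((-1 - 2) + 2) = -5 + 2*(-3 + 2) = -5 + 2*(-1) = -5 - 2 = -7)
(1 + v)*f = (1 + 18)*(-7) = 19*(-7) = -133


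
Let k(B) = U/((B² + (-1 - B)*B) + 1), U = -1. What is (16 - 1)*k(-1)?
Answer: -15/2 ≈ -7.5000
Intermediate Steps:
k(B) = -1/(1 + B² + B*(-1 - B)) (k(B) = -1/((B² + (-1 - B)*B) + 1) = -1/((B² + B*(-1 - B)) + 1) = -1/(1 + B² + B*(-1 - B)))
(16 - 1)*k(-1) = (16 - 1)/(-1 - 1) = 15/(-2) = 15*(-½) = -15/2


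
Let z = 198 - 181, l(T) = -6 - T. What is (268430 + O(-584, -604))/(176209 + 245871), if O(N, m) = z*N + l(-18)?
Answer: 129257/211040 ≈ 0.61248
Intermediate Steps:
z = 17
O(N, m) = 12 + 17*N (O(N, m) = 17*N + (-6 - 1*(-18)) = 17*N + (-6 + 18) = 17*N + 12 = 12 + 17*N)
(268430 + O(-584, -604))/(176209 + 245871) = (268430 + (12 + 17*(-584)))/(176209 + 245871) = (268430 + (12 - 9928))/422080 = (268430 - 9916)*(1/422080) = 258514*(1/422080) = 129257/211040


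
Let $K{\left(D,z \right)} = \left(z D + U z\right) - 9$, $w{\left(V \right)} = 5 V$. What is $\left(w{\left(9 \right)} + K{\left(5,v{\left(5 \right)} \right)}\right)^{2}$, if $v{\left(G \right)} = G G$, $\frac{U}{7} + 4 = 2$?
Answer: $35721$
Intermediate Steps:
$U = -14$ ($U = -28 + 7 \cdot 2 = -28 + 14 = -14$)
$v{\left(G \right)} = G^{2}$
$K{\left(D,z \right)} = -9 - 14 z + D z$ ($K{\left(D,z \right)} = \left(z D - 14 z\right) - 9 = \left(D z - 14 z\right) - 9 = \left(- 14 z + D z\right) - 9 = -9 - 14 z + D z$)
$\left(w{\left(9 \right)} + K{\left(5,v{\left(5 \right)} \right)}\right)^{2} = \left(5 \cdot 9 - \left(9 + 225\right)\right)^{2} = \left(45 - 234\right)^{2} = \left(-189\right)^{2} = 35721$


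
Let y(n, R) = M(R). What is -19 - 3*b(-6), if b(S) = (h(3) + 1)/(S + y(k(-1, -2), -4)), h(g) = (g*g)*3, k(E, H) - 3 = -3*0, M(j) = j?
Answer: -53/5 ≈ -10.600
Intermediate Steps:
k(E, H) = 3 (k(E, H) = 3 - 3*0 = 3 + 0 = 3)
y(n, R) = R
h(g) = 3*g² (h(g) = g²*3 = 3*g²)
b(S) = 28/(-4 + S) (b(S) = (3*3² + 1)/(S - 4) = (3*9 + 1)/(-4 + S) = (27 + 1)/(-4 + S) = 28/(-4 + S))
-19 - 3*b(-6) = -19 - 84/(-4 - 6) = -19 - 84/(-10) = -19 - 84*(-1)/10 = -19 - 3*(-14/5) = -19 + 42/5 = -53/5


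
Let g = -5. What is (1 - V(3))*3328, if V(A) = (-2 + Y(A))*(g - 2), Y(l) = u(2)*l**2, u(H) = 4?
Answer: 795392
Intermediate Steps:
Y(l) = 4*l**2
V(A) = 14 - 28*A**2 (V(A) = (-2 + 4*A**2)*(-5 - 2) = (-2 + 4*A**2)*(-7) = 14 - 28*A**2)
(1 - V(3))*3328 = (1 - (14 - 28*3**2))*3328 = (1 - (14 - 28*9))*3328 = (1 - (14 - 252))*3328 = (1 - 1*(-238))*3328 = (1 + 238)*3328 = 239*3328 = 795392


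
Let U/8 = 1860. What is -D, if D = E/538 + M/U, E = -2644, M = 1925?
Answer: 3830707/800544 ≈ 4.7851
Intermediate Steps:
U = 14880 (U = 8*1860 = 14880)
D = -3830707/800544 (D = -2644/538 + 1925/14880 = -2644*1/538 + 1925*(1/14880) = -1322/269 + 385/2976 = -3830707/800544 ≈ -4.7851)
-D = -1*(-3830707/800544) = 3830707/800544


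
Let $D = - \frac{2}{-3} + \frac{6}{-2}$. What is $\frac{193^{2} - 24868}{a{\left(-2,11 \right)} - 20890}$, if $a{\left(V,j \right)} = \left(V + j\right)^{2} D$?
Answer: $- \frac{12381}{21079} \approx -0.58736$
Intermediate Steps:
$D = - \frac{7}{3}$ ($D = \left(-2\right) \left(- \frac{1}{3}\right) + 6 \left(- \frac{1}{2}\right) = \frac{2}{3} - 3 = - \frac{7}{3} \approx -2.3333$)
$a{\left(V,j \right)} = - \frac{7 \left(V + j\right)^{2}}{3}$ ($a{\left(V,j \right)} = \left(V + j\right)^{2} \left(- \frac{7}{3}\right) = - \frac{7 \left(V + j\right)^{2}}{3}$)
$\frac{193^{2} - 24868}{a{\left(-2,11 \right)} - 20890} = \frac{193^{2} - 24868}{- \frac{7 \left(-2 + 11\right)^{2}}{3} - 20890} = \frac{37249 - 24868}{- \frac{7 \cdot 9^{2}}{3} - 20890} = \frac{12381}{\left(- \frac{7}{3}\right) 81 - 20890} = \frac{12381}{-189 - 20890} = \frac{12381}{-21079} = 12381 \left(- \frac{1}{21079}\right) = - \frac{12381}{21079}$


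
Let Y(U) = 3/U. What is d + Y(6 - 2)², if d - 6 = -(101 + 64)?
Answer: -2535/16 ≈ -158.44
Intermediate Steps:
d = -159 (d = 6 - (101 + 64) = 6 - 1*165 = 6 - 165 = -159)
d + Y(6 - 2)² = -159 + (3/(6 - 2))² = -159 + (3/4)² = -159 + (3*(¼))² = -159 + (¾)² = -159 + 9/16 = -2535/16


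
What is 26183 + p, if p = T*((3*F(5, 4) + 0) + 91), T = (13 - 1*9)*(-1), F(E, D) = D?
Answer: 25771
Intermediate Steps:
T = -4 (T = (13 - 9)*(-1) = 4*(-1) = -4)
p = -412 (p = -4*((3*4 + 0) + 91) = -4*((12 + 0) + 91) = -4*(12 + 91) = -4*103 = -412)
26183 + p = 26183 - 412 = 25771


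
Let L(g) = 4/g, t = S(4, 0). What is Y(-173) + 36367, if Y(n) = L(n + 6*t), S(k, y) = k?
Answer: 5418679/149 ≈ 36367.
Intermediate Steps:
t = 4
Y(n) = 4/(24 + n) (Y(n) = 4/(n + 6*4) = 4/(n + 24) = 4/(24 + n))
Y(-173) + 36367 = 4/(24 - 173) + 36367 = 4/(-149) + 36367 = 4*(-1/149) + 36367 = -4/149 + 36367 = 5418679/149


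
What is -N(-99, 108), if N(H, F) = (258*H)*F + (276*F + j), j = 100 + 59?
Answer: 2728569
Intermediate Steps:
j = 159
N(H, F) = 159 + 276*F + 258*F*H (N(H, F) = (258*H)*F + (276*F + 159) = 258*F*H + (159 + 276*F) = 159 + 276*F + 258*F*H)
-N(-99, 108) = -(159 + 276*108 + 258*108*(-99)) = -(159 + 29808 - 2758536) = -1*(-2728569) = 2728569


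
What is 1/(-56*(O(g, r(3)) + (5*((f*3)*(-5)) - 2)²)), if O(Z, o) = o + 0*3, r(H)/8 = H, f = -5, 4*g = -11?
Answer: -1/7792568 ≈ -1.2833e-7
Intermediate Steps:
g = -11/4 (g = (¼)*(-11) = -11/4 ≈ -2.7500)
r(H) = 8*H
O(Z, o) = o (O(Z, o) = o + 0 = o)
1/(-56*(O(g, r(3)) + (5*((f*3)*(-5)) - 2)²)) = 1/(-56*(8*3 + (5*(-5*3*(-5)) - 2)²)) = 1/(-56*(24 + (5*(-15*(-5)) - 2)²)) = 1/(-56*(24 + (5*75 - 2)²)) = 1/(-56*(24 + (375 - 2)²)) = 1/(-56*(24 + 373²)) = 1/(-56*(24 + 139129)) = 1/(-56*139153) = 1/(-7792568) = -1/7792568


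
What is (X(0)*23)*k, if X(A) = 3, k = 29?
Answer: 2001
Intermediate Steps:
(X(0)*23)*k = (3*23)*29 = 69*29 = 2001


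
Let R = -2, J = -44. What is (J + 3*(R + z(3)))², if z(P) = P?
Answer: 1681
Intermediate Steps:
(J + 3*(R + z(3)))² = (-44 + 3*(-2 + 3))² = (-44 + 3*1)² = (-44 + 3)² = (-41)² = 1681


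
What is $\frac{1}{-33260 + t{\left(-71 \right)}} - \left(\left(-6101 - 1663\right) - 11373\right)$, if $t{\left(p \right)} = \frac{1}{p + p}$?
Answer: $\frac{90382539035}{4722921} \approx 19137.0$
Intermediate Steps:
$t{\left(p \right)} = \frac{1}{2 p}$
$\frac{1}{-33260 + t{\left(-71 \right)}} - \left(\left(-6101 - 1663\right) - 11373\right) = \frac{1}{-33260 + \frac{1}{2 \left(-71\right)}} - \left(\left(-6101 - 1663\right) - 11373\right) = \frac{1}{-33260 + \frac{1}{2} \left(- \frac{1}{71}\right)} - \left(-7764 - 11373\right) = \frac{1}{-33260 - \frac{1}{142}} - -19137 = \frac{1}{- \frac{4722921}{142}} + 19137 = - \frac{142}{4722921} + 19137 = \frac{90382539035}{4722921}$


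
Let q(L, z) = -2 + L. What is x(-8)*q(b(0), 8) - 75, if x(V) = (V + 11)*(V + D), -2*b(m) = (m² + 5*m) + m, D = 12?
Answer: -99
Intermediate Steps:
b(m) = -3*m - m²/2 (b(m) = -((m² + 5*m) + m)/2 = -(m² + 6*m)/2 = -3*m - m²/2)
x(V) = (11 + V)*(12 + V) (x(V) = (V + 11)*(V + 12) = (11 + V)*(12 + V))
x(-8)*q(b(0), 8) - 75 = (132 + (-8)² + 23*(-8))*(-2 - ½*0*(6 + 0)) - 75 = (132 + 64 - 184)*(-2 - ½*0*6) - 75 = 12*(-2 + 0) - 75 = 12*(-2) - 75 = -24 - 75 = -99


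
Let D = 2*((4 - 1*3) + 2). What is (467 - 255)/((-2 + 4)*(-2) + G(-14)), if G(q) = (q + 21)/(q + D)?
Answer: -1696/39 ≈ -43.487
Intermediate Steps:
D = 6 (D = 2*((4 - 3) + 2) = 2*(1 + 2) = 2*3 = 6)
G(q) = (21 + q)/(6 + q) (G(q) = (q + 21)/(q + 6) = (21 + q)/(6 + q))
(467 - 255)/((-2 + 4)*(-2) + G(-14)) = (467 - 255)/((-2 + 4)*(-2) + (21 - 14)/(6 - 14)) = 212/(2*(-2) + 7/(-8)) = 212/(-4 - ⅛*7) = 212/(-4 - 7/8) = 212/(-39/8) = 212*(-8/39) = -1696/39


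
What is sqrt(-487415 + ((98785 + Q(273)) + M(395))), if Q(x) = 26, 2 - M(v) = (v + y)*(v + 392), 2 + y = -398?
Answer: I*sqrt(384667) ≈ 620.21*I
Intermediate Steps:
y = -400 (y = -2 - 398 = -400)
M(v) = 2 - (-400 + v)*(392 + v) (M(v) = 2 - (v - 400)*(v + 392) = 2 - (-400 + v)*(392 + v))
sqrt(-487415 + ((98785 + Q(273)) + M(395))) = sqrt(-487415 + ((98785 + 26) + (156802 - 1*395**2 + 8*395))) = sqrt(-487415 + (98811 + (156802 - 1*156025 + 3160))) = sqrt(-487415 + (98811 + (156802 - 156025 + 3160))) = sqrt(-487415 + (98811 + 3937)) = sqrt(-487415 + 102748) = sqrt(-384667) = I*sqrt(384667)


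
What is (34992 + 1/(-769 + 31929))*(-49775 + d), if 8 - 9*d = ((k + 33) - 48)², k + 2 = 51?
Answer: -489701586867683/280440 ≈ -1.7462e+9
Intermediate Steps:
k = 49 (k = -2 + 51 = 49)
d = -1148/9 (d = 8/9 - ((49 + 33) - 48)²/9 = 8/9 - (82 - 48)²/9 = 8/9 - ⅑*34² = 8/9 - ⅑*1156 = 8/9 - 1156/9 = -1148/9 ≈ -127.56)
(34992 + 1/(-769 + 31929))*(-49775 + d) = (34992 + 1/(-769 + 31929))*(-49775 - 1148/9) = (34992 + 1/31160)*(-449123/9) = (1090350721/31160)*(-449123/9) = -489701586867683/280440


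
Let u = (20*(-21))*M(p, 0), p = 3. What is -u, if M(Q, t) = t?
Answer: 0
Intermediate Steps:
u = 0 (u = (20*(-21))*0 = -420*0 = 0)
-u = -1*0 = 0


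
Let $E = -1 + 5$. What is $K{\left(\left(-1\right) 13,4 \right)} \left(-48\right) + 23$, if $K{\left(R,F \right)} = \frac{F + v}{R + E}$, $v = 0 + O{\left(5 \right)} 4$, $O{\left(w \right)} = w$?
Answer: $151$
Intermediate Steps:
$E = 4$
$v = 20$ ($v = 0 + 5 \cdot 4 = 0 + 20 = 20$)
$K{\left(R,F \right)} = \frac{20 + F}{4 + R}$ ($K{\left(R,F \right)} = \frac{F + 20}{R + 4} = \frac{20 + F}{4 + R}$)
$K{\left(\left(-1\right) 13,4 \right)} \left(-48\right) + 23 = \frac{20 + 4}{4 - 13} \left(-48\right) + 23 = \frac{1}{4 - 13} \cdot 24 \left(-48\right) + 23 = \frac{1}{-9} \cdot 24 \left(-48\right) + 23 = \left(- \frac{1}{9}\right) 24 \left(-48\right) + 23 = \left(- \frac{8}{3}\right) \left(-48\right) + 23 = 128 + 23 = 151$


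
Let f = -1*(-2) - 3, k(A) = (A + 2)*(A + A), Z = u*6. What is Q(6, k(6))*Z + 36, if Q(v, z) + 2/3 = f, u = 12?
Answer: -84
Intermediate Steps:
Z = 72 (Z = 12*6 = 72)
k(A) = 2*A*(2 + A) (k(A) = (2 + A)*(2*A) = 2*A*(2 + A))
f = -1 (f = 2 - 3 = -1)
Q(v, z) = -5/3 (Q(v, z) = -⅔ - 1 = -5/3)
Q(6, k(6))*Z + 36 = -5/3*72 + 36 = -120 + 36 = -84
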